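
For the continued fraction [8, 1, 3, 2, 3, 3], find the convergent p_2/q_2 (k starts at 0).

Using pₖ = aₖpₖ₋₁ + pₖ₋₂, qₖ = aₖqₖ₋₁ + qₖ₋₂ (with p₋₁=1, p₋₂=0, q₋₁=0, q₋₂=1):
  k=0: a=8, p=8, q=1
  k=1: a=1, p=9, q=1
  k=2: a=3, p=35, q=4

35/4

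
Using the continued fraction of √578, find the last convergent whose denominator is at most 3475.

√578 = [24; 24, 48, …] (period length 2).
Convergents:
  p_0/q_0 = 24/1
  p_1/q_1 = 577/24
  p_2/q_2 = 27720/1153
  p_3/q_3 = 665857/27696
q_2 = 1153 ≤ 3475 < 27696 = q_3, so the answer is 27720/1153.

27720/1153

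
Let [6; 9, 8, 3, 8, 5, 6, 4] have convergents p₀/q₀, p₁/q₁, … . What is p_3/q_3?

1393/228

Using pₖ = aₖpₖ₋₁ + pₖ₋₂, qₖ = aₖqₖ₋₁ + qₖ₋₂ (with p₋₁=1, p₋₂=0, q₋₁=0, q₋₂=1):
  k=0: a=6, p=6, q=1
  k=1: a=9, p=55, q=9
  k=2: a=8, p=446, q=73
  k=3: a=3, p=1393, q=228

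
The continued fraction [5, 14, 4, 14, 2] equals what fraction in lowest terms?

Fold from the inside: start with 2/1.
  14 + 1/2 = 29/2
  4 + 2/29 = 118/29
  14 + 29/118 = 1681/118
  5 + 118/1681 = 8523/1681

8523/1681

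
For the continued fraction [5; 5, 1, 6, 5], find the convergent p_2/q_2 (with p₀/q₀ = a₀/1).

31/6

Using pₖ = aₖpₖ₋₁ + pₖ₋₂, qₖ = aₖqₖ₋₁ + qₖ₋₂ (with p₋₁=1, p₋₂=0, q₋₁=0, q₋₂=1):
  k=0: a=5, p=5, q=1
  k=1: a=5, p=26, q=5
  k=2: a=1, p=31, q=6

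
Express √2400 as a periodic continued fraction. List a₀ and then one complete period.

[48; 1, 96]

a₀ = ⌊√2400⌋ = 48.
With m₀=0, d₀=1 and mₖ₊₁ = dₖaₖ − mₖ, dₖ₊₁ = (n − mₖ₊₁²)/dₖ, aₖ₊₁ = ⌊(a₀+mₖ₊₁)/dₖ₊₁⌋:
  k=1: m=48, d=96, a=1
  k=2: m=48, d=1, a=96
d=1 and a=2a₀=96 at k=2, so the next step gives (m, d) = (48, 96) again — its k=1 value — and the period has length 2.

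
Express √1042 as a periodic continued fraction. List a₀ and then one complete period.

a₀ = ⌊√1042⌋ = 32.
With m₀=0, d₀=1 and mₖ₊₁ = dₖaₖ − mₖ, dₖ₊₁ = (n − mₖ₊₁²)/dₖ, aₖ₊₁ = ⌊(a₀+mₖ₊₁)/dₖ₊₁⌋:
  k=1: m=32, d=18, a=3
  k=2: m=22, d=31, a=1
  k=3: m=9, d=31, a=1
  k=4: m=22, d=18, a=3
  k=5: m=32, d=1, a=64
d=1 and a=2a₀=64 at k=5, so the next step gives (m, d) = (32, 18) again — its k=1 value — and the period has length 5.

[32; 3, 1, 1, 3, 64]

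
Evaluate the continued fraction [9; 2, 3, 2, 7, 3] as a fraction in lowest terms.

3520/373

Using pₖ = aₖpₖ₋₁ + pₖ₋₂ and qₖ = aₖqₖ₋₁ + qₖ₋₂:
  k=0: a=9, p=9, q=1
  k=1: a=2, p=19, q=2
  k=2: a=3, p=66, q=7
  k=3: a=2, p=151, q=16
  k=4: a=7, p=1123, q=119
  k=5: a=3, p=3520, q=373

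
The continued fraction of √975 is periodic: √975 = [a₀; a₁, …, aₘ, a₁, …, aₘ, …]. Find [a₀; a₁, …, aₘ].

[31; 4, 2, 4, 62]

a₀ = ⌊√975⌋ = 31.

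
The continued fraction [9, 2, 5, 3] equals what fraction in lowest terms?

331/35

Using pₖ = aₖpₖ₋₁ + pₖ₋₂ and qₖ = aₖqₖ₋₁ + qₖ₋₂:
  k=0: a=9, p=9, q=1
  k=1: a=2, p=19, q=2
  k=2: a=5, p=104, q=11
  k=3: a=3, p=331, q=35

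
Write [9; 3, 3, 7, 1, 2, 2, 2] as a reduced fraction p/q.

12659/1361

Using pₖ = aₖpₖ₋₁ + pₖ₋₂ and qₖ = aₖqₖ₋₁ + qₖ₋₂:
  k=0: a=9, p=9, q=1
  k=1: a=3, p=28, q=3
  k=2: a=3, p=93, q=10
  k=3: a=7, p=679, q=73
  k=4: a=1, p=772, q=83
  k=5: a=2, p=2223, q=239
  k=6: a=2, p=5218, q=561
  k=7: a=2, p=12659, q=1361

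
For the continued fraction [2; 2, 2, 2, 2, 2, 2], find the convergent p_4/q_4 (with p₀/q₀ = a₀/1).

70/29

Using pₖ = aₖpₖ₋₁ + pₖ₋₂, qₖ = aₖqₖ₋₁ + qₖ₋₂ (with p₋₁=1, p₋₂=0, q₋₁=0, q₋₂=1):
  k=0: a=2, p=2, q=1
  k=1: a=2, p=5, q=2
  k=2: a=2, p=12, q=5
  k=3: a=2, p=29, q=12
  k=4: a=2, p=70, q=29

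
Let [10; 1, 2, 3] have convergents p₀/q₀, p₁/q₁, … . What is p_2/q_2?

32/3

Using pₖ = aₖpₖ₋₁ + pₖ₋₂, qₖ = aₖqₖ₋₁ + qₖ₋₂ (with p₋₁=1, p₋₂=0, q₋₁=0, q₋₂=1):
  k=0: a=10, p=10, q=1
  k=1: a=1, p=11, q=1
  k=2: a=2, p=32, q=3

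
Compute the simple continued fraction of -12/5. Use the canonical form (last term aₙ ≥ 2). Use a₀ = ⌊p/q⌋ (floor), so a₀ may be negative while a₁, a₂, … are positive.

[-3; 1, 1, 2]

-12 = -3×5 + 3
5 = 1×3 + 2
3 = 1×2 + 1
2 = 2×1 + 0  (stop)
So -12/5 = [-3; 1, 1, 2].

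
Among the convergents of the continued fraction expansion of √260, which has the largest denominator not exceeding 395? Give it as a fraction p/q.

√260 = [16; 8, 32, …] (period length 2).
Convergents:
  p_0/q_0 = 16/1
  p_1/q_1 = 129/8
  p_2/q_2 = 4144/257
  p_3/q_3 = 33281/2064
q_2 = 257 ≤ 395 < 2064 = q_3, so the answer is 4144/257.

4144/257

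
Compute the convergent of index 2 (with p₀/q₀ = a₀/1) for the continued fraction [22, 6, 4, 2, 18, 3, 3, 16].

554/25

Using pₖ = aₖpₖ₋₁ + pₖ₋₂, qₖ = aₖqₖ₋₁ + qₖ₋₂ (with p₋₁=1, p₋₂=0, q₋₁=0, q₋₂=1):
  k=0: a=22, p=22, q=1
  k=1: a=6, p=133, q=6
  k=2: a=4, p=554, q=25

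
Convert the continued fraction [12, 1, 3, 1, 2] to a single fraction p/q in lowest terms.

179/14

Fold from the inside: start with 2/1.
  1 + 1/2 = 3/2
  3 + 2/3 = 11/3
  1 + 3/11 = 14/11
  12 + 11/14 = 179/14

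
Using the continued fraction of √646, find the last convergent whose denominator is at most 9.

127/5

√646 = [25; 2, 2, 2, 50, …] (period length 4).
Convergents:
  p_0/q_0 = 25/1
  p_1/q_1 = 51/2
  p_2/q_2 = 127/5
  p_3/q_3 = 305/12
q_2 = 5 ≤ 9 < 12 = q_3, so the answer is 127/5.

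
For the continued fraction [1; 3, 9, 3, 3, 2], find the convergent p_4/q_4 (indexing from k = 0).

382/289

Using pₖ = aₖpₖ₋₁ + pₖ₋₂, qₖ = aₖqₖ₋₁ + qₖ₋₂ (with p₋₁=1, p₋₂=0, q₋₁=0, q₋₂=1):
  k=0: a=1, p=1, q=1
  k=1: a=3, p=4, q=3
  k=2: a=9, p=37, q=28
  k=3: a=3, p=115, q=87
  k=4: a=3, p=382, q=289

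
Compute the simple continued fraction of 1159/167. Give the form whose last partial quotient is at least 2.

[6; 1, 15, 1, 2, 3]

1159 = 6·167 + 157
167 = 1·157 + 10
157 = 15·10 + 7
10 = 1·7 + 3
7 = 2·3 + 1
3 = 3·1 + 0  (stop)
So 1159/167 = [6; 1, 15, 1, 2, 3].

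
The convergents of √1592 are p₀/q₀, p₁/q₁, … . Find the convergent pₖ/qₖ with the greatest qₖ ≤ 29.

399/10

√1592 = [39; 1, 8, 1, 78, …] (period length 4).
Convergents:
  p_0/q_0 = 39/1
  p_1/q_1 = 40/1
  p_2/q_2 = 359/9
  p_3/q_3 = 399/10
  p_4/q_4 = 31481/789
q_3 = 10 ≤ 29 < 789 = q_4, so the answer is 399/10.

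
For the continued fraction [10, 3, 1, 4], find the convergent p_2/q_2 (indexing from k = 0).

41/4

Using pₖ = aₖpₖ₋₁ + pₖ₋₂, qₖ = aₖqₖ₋₁ + qₖ₋₂ (with p₋₁=1, p₋₂=0, q₋₁=0, q₋₂=1):
  k=0: a=10, p=10, q=1
  k=1: a=3, p=31, q=3
  k=2: a=1, p=41, q=4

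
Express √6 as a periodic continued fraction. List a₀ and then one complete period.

[2; 2, 4]

a₀ = ⌊√6⌋ = 2.
With m₀=0, d₀=1 and mₖ₊₁ = dₖaₖ − mₖ, dₖ₊₁ = (n − mₖ₊₁²)/dₖ, aₖ₊₁ = ⌊(a₀+mₖ₊₁)/dₖ₊₁⌋:
  k=1: m=2, d=2, a=2
  k=2: m=2, d=1, a=4
d=1 and a=2a₀=4 at k=2, so the next step gives (m, d) = (2, 2) again — its k=1 value — and the period has length 2.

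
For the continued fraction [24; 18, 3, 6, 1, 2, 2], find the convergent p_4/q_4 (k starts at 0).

9694/403

Using pₖ = aₖpₖ₋₁ + pₖ₋₂, qₖ = aₖqₖ₋₁ + qₖ₋₂ (with p₋₁=1, p₋₂=0, q₋₁=0, q₋₂=1):
  k=0: a=24, p=24, q=1
  k=1: a=18, p=433, q=18
  k=2: a=3, p=1323, q=55
  k=3: a=6, p=8371, q=348
  k=4: a=1, p=9694, q=403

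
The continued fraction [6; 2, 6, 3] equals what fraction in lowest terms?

Using pₖ = aₖpₖ₋₁ + pₖ₋₂ and qₖ = aₖqₖ₋₁ + qₖ₋₂:
  k=0: a=6, p=6, q=1
  k=1: a=2, p=13, q=2
  k=2: a=6, p=84, q=13
  k=3: a=3, p=265, q=41

265/41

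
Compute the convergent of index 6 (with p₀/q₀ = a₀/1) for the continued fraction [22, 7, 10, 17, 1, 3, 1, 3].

Using pₖ = aₖpₖ₋₁ + pₖ₋₂, qₖ = aₖqₖ₋₁ + qₖ₋₂ (with p₋₁=1, p₋₂=0, q₋₁=0, q₋₂=1):
  k=0: a=22, p=22, q=1
  k=1: a=7, p=155, q=7
  k=2: a=10, p=1572, q=71
  k=3: a=17, p=26879, q=1214
  k=4: a=1, p=28451, q=1285
  k=5: a=3, p=112232, q=5069
  k=6: a=1, p=140683, q=6354

140683/6354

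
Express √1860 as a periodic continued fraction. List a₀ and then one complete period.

[43; 7, 1, 4, 1, 7, 86]

a₀ = ⌊√1860⌋ = 43.
With m₀=0, d₀=1 and mₖ₊₁ = dₖaₖ − mₖ, dₖ₊₁ = (n − mₖ₊₁²)/dₖ, aₖ₊₁ = ⌊(a₀+mₖ₊₁)/dₖ₊₁⌋:
  k=1: m=43, d=11, a=7
  k=2: m=34, d=64, a=1
  k=3: m=30, d=15, a=4
  k=4: m=30, d=64, a=1
  k=5: m=34, d=11, a=7
  k=6: m=43, d=1, a=86
d=1 and a=2a₀=86 at k=6, so the next step gives (m, d) = (43, 11) again — its k=1 value — and the period has length 6.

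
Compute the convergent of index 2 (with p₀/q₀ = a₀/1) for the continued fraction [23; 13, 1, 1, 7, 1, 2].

323/14

Using pₖ = aₖpₖ₋₁ + pₖ₋₂, qₖ = aₖqₖ₋₁ + qₖ₋₂ (with p₋₁=1, p₋₂=0, q₋₁=0, q₋₂=1):
  k=0: a=23, p=23, q=1
  k=1: a=13, p=300, q=13
  k=2: a=1, p=323, q=14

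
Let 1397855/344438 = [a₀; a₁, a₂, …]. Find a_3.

2

1397855 = 4·344438 + 20103   →  a_0 = 4
344438 = 17·20103 + 2687   →  a_1 = 17
20103 = 7·2687 + 1294   →  a_2 = 7
2687 = 2·1294 + 99   →  a_3 = 2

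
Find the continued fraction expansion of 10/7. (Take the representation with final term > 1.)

[1; 2, 3]

10 = 1*7 + 3
7 = 2*3 + 1
3 = 3*1 + 0  (stop)
So 10/7 = [1; 2, 3].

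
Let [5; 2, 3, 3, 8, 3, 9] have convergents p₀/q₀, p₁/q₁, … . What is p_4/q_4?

1038/191

Using pₖ = aₖpₖ₋₁ + pₖ₋₂, qₖ = aₖqₖ₋₁ + qₖ₋₂ (with p₋₁=1, p₋₂=0, q₋₁=0, q₋₂=1):
  k=0: a=5, p=5, q=1
  k=1: a=2, p=11, q=2
  k=2: a=3, p=38, q=7
  k=3: a=3, p=125, q=23
  k=4: a=8, p=1038, q=191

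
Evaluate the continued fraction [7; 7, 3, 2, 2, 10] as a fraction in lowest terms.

9214/1291

Fold from the inside: start with 10/1.
  2 + 1/10 = 21/10
  2 + 10/21 = 52/21
  3 + 21/52 = 177/52
  7 + 52/177 = 1291/177
  7 + 177/1291 = 9214/1291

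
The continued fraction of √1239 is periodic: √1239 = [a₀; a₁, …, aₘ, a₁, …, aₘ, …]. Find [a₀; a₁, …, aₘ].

[35; 5, 70]

a₀ = ⌊√1239⌋ = 35.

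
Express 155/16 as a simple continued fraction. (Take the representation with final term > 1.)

[9; 1, 2, 5]

155 = 9*16 + 11
16 = 1*11 + 5
11 = 2*5 + 1
5 = 5*1 + 0  (stop)
So 155/16 = [9; 1, 2, 5].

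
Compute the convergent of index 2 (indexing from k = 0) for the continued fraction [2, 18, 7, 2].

Using pₖ = aₖpₖ₋₁ + pₖ₋₂, qₖ = aₖqₖ₋₁ + qₖ₋₂ (with p₋₁=1, p₋₂=0, q₋₁=0, q₋₂=1):
  k=0: a=2, p=2, q=1
  k=1: a=18, p=37, q=18
  k=2: a=7, p=261, q=127

261/127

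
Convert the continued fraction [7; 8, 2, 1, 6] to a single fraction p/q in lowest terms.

Using pₖ = aₖpₖ₋₁ + pₖ₋₂ and qₖ = aₖqₖ₋₁ + qₖ₋₂:
  k=0: a=7, p=7, q=1
  k=1: a=8, p=57, q=8
  k=2: a=2, p=121, q=17
  k=3: a=1, p=178, q=25
  k=4: a=6, p=1189, q=167

1189/167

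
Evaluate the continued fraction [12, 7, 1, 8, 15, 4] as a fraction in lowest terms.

52909/4363

Fold from the inside: start with 4/1.
  15 + 1/4 = 61/4
  8 + 4/61 = 492/61
  1 + 61/492 = 553/492
  7 + 492/553 = 4363/553
  12 + 553/4363 = 52909/4363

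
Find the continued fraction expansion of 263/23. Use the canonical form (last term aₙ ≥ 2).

[11; 2, 3, 3]

263 = 11×23 + 10
23 = 2×10 + 3
10 = 3×3 + 1
3 = 3×1 + 0  (stop)
So 263/23 = [11; 2, 3, 3].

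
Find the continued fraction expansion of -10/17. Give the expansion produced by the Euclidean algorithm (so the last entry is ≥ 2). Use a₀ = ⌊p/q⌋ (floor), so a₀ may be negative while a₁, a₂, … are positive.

-10 = -1·17 + 7
17 = 2·7 + 3
7 = 2·3 + 1
3 = 3·1 + 0  (stop)
So -10/17 = [-1; 2, 2, 3].

[-1; 2, 2, 3]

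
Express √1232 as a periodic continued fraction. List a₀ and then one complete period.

a₀ = ⌊√1232⌋ = 35.
With m₀=0, d₀=1 and mₖ₊₁ = dₖaₖ − mₖ, dₖ₊₁ = (n − mₖ₊₁²)/dₖ, aₖ₊₁ = ⌊(a₀+mₖ₊₁)/dₖ₊₁⌋:
  k=1: m=35, d=7, a=10
  k=2: m=35, d=1, a=70
d=1 and a=2a₀=70 at k=2, so the next step gives (m, d) = (35, 7) again — its k=1 value — and the period has length 2.

[35; 10, 70]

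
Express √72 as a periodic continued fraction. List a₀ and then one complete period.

[8; 2, 16]

a₀ = ⌊√72⌋ = 8.
With m₀=0, d₀=1 and mₖ₊₁ = dₖaₖ − mₖ, dₖ₊₁ = (n − mₖ₊₁²)/dₖ, aₖ₊₁ = ⌊(a₀+mₖ₊₁)/dₖ₊₁⌋:
  k=1: m=8, d=8, a=2
  k=2: m=8, d=1, a=16
d=1 and a=2a₀=16 at k=2, so the next step gives (m, d) = (8, 8) again — its k=1 value — and the period has length 2.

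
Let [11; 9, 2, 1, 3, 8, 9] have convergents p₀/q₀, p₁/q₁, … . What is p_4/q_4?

1144/103

Using pₖ = aₖpₖ₋₁ + pₖ₋₂, qₖ = aₖqₖ₋₁ + qₖ₋₂ (with p₋₁=1, p₋₂=0, q₋₁=0, q₋₂=1):
  k=0: a=11, p=11, q=1
  k=1: a=9, p=100, q=9
  k=2: a=2, p=211, q=19
  k=3: a=1, p=311, q=28
  k=4: a=3, p=1144, q=103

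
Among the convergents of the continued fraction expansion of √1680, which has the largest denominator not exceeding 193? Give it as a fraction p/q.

√1680 = [40; 1, 80, …] (period length 2).
Convergents:
  p_0/q_0 = 40/1
  p_1/q_1 = 41/1
  p_2/q_2 = 3320/81
  p_3/q_3 = 3361/82
  p_4/q_4 = 272200/6641
q_3 = 82 ≤ 193 < 6641 = q_4, so the answer is 3361/82.

3361/82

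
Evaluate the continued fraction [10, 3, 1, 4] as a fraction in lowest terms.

195/19

Fold from the inside: start with 4/1.
  1 + 1/4 = 5/4
  3 + 4/5 = 19/5
  10 + 5/19 = 195/19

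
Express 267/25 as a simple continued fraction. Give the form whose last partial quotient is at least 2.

[10; 1, 2, 8]

267 = 10*25 + 17
25 = 1*17 + 8
17 = 2*8 + 1
8 = 8*1 + 0  (stop)
So 267/25 = [10; 1, 2, 8].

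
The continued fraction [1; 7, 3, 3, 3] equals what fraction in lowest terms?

Using pₖ = aₖpₖ₋₁ + pₖ₋₂ and qₖ = aₖqₖ₋₁ + qₖ₋₂:
  k=0: a=1, p=1, q=1
  k=1: a=7, p=8, q=7
  k=2: a=3, p=25, q=22
  k=3: a=3, p=83, q=73
  k=4: a=3, p=274, q=241

274/241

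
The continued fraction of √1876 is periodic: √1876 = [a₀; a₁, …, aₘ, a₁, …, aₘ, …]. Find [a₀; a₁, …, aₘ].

[43; 3, 5, 12, 5, 3, 86]

a₀ = ⌊√1876⌋ = 43.
With m₀=0, d₀=1 and mₖ₊₁ = dₖaₖ − mₖ, dₖ₊₁ = (n − mₖ₊₁²)/dₖ, aₖ₊₁ = ⌊(a₀+mₖ₊₁)/dₖ₊₁⌋:
  k=1: m=43, d=27, a=3
  k=2: m=38, d=16, a=5
  k=3: m=42, d=7, a=12
  k=4: m=42, d=16, a=5
  k=5: m=38, d=27, a=3
  k=6: m=43, d=1, a=86
d=1 and a=2a₀=86 at k=6, so the next step gives (m, d) = (43, 27) again — its k=1 value — and the period has length 6.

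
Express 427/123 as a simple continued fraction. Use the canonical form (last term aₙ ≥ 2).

427 = 3*123 + 58
123 = 2*58 + 7
58 = 8*7 + 2
7 = 3*2 + 1
2 = 2*1 + 0  (stop)
So 427/123 = [3; 2, 8, 3, 2].

[3; 2, 8, 3, 2]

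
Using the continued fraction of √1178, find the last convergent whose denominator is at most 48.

961/28

√1178 = [34; 3, 9, 2, 9, 3, 68, …] (period length 6).
Convergents:
  p_0/q_0 = 34/1
  p_1/q_1 = 103/3
  p_2/q_2 = 961/28
  p_3/q_3 = 2025/59
q_2 = 28 ≤ 48 < 59 = q_3, so the answer is 961/28.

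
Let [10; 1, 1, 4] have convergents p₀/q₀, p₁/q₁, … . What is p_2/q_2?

Using pₖ = aₖpₖ₋₁ + pₖ₋₂, qₖ = aₖqₖ₋₁ + qₖ₋₂ (with p₋₁=1, p₋₂=0, q₋₁=0, q₋₂=1):
  k=0: a=10, p=10, q=1
  k=1: a=1, p=11, q=1
  k=2: a=1, p=21, q=2

21/2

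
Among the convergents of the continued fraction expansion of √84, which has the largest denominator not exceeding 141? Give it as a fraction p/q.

√84 = [9; 6, 18, …] (period length 2).
Convergents:
  p_0/q_0 = 9/1
  p_1/q_1 = 55/6
  p_2/q_2 = 999/109
  p_3/q_3 = 6049/660
q_2 = 109 ≤ 141 < 660 = q_3, so the answer is 999/109.

999/109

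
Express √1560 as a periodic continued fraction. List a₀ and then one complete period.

[39; 2, 78]

a₀ = ⌊√1560⌋ = 39.
With m₀=0, d₀=1 and mₖ₊₁ = dₖaₖ − mₖ, dₖ₊₁ = (n − mₖ₊₁²)/dₖ, aₖ₊₁ = ⌊(a₀+mₖ₊₁)/dₖ₊₁⌋:
  k=1: m=39, d=39, a=2
  k=2: m=39, d=1, a=78
d=1 and a=2a₀=78 at k=2, so the next step gives (m, d) = (39, 39) again — its k=1 value — and the period has length 2.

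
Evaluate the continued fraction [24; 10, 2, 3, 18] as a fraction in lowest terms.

32168/1335

Using pₖ = aₖpₖ₋₁ + pₖ₋₂ and qₖ = aₖqₖ₋₁ + qₖ₋₂:
  k=0: a=24, p=24, q=1
  k=1: a=10, p=241, q=10
  k=2: a=2, p=506, q=21
  k=3: a=3, p=1759, q=73
  k=4: a=18, p=32168, q=1335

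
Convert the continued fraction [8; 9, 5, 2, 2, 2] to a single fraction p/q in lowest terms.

4841/597

Using pₖ = aₖpₖ₋₁ + pₖ₋₂ and qₖ = aₖqₖ₋₁ + qₖ₋₂:
  k=0: a=8, p=8, q=1
  k=1: a=9, p=73, q=9
  k=2: a=5, p=373, q=46
  k=3: a=2, p=819, q=101
  k=4: a=2, p=2011, q=248
  k=5: a=2, p=4841, q=597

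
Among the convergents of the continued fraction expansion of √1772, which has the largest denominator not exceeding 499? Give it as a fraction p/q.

√1772 = [42; 10, 1, 1, 20, 1, 1, 10, 84, …] (period length 8).
Convergents:
  p_0/q_0 = 42/1
  p_1/q_1 = 421/10
  p_2/q_2 = 463/11
  p_3/q_3 = 884/21
  p_4/q_4 = 18143/431
  p_5/q_5 = 19027/452
  p_6/q_6 = 37170/883
q_5 = 452 ≤ 499 < 883 = q_6, so the answer is 19027/452.

19027/452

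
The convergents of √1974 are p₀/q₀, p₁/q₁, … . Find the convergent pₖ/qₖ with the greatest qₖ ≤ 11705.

193447/4354

√1974 = [44; 2, 3, 17, 2, 17, 3, 2, 88, …] (period length 8).
Convergents:
  p_0/q_0 = 44/1
  p_1/q_1 = 89/2
  p_2/q_2 = 311/7
  p_3/q_3 = 5376/121
  p_4/q_4 = 11063/249
  p_5/q_5 = 193447/4354
  p_6/q_6 = 591404/13311
q_5 = 4354 ≤ 11705 < 13311 = q_6, so the answer is 193447/4354.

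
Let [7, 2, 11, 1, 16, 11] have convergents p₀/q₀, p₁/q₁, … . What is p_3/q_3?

187/25

Using pₖ = aₖpₖ₋₁ + pₖ₋₂, qₖ = aₖqₖ₋₁ + qₖ₋₂ (with p₋₁=1, p₋₂=0, q₋₁=0, q₋₂=1):
  k=0: a=7, p=7, q=1
  k=1: a=2, p=15, q=2
  k=2: a=11, p=172, q=23
  k=3: a=1, p=187, q=25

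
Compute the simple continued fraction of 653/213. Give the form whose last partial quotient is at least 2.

[3; 15, 4, 1, 2]

653 = 3*213 + 14
213 = 15*14 + 3
14 = 4*3 + 2
3 = 1*2 + 1
2 = 2*1 + 0  (stop)
So 653/213 = [3; 15, 4, 1, 2].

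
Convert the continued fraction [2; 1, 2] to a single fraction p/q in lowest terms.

8/3

Using pₖ = aₖpₖ₋₁ + pₖ₋₂ and qₖ = aₖqₖ₋₁ + qₖ₋₂:
  k=0: a=2, p=2, q=1
  k=1: a=1, p=3, q=1
  k=2: a=2, p=8, q=3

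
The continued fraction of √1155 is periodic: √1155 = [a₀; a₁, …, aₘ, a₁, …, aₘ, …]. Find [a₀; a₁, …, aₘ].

a₀ = ⌊√1155⌋ = 33.

[33; 1, 66]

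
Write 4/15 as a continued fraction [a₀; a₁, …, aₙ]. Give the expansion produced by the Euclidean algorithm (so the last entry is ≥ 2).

4 = 0*15 + 4
15 = 3*4 + 3
4 = 1*3 + 1
3 = 3*1 + 0  (stop)
So 4/15 = [0; 3, 1, 3].

[0; 3, 1, 3]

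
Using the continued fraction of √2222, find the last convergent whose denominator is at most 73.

√2222 = [47; 7, 4, 7, 94, …] (period length 4).
Convergents:
  p_0/q_0 = 47/1
  p_1/q_1 = 330/7
  p_2/q_2 = 1367/29
  p_3/q_3 = 9899/210
q_2 = 29 ≤ 73 < 210 = q_3, so the answer is 1367/29.

1367/29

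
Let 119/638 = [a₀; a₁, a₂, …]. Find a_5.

3

119 = 0·638 + 119   →  a_0 = 0
638 = 5·119 + 43   →  a_1 = 5
119 = 2·43 + 33   →  a_2 = 2
43 = 1·33 + 10   →  a_3 = 1
33 = 3·10 + 3   →  a_4 = 3
10 = 3·3 + 1   →  a_5 = 3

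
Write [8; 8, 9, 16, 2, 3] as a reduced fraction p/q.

Fold from the inside: start with 3/1.
  2 + 1/3 = 7/3
  16 + 3/7 = 115/7
  9 + 7/115 = 1042/115
  8 + 115/1042 = 8451/1042
  8 + 1042/8451 = 68650/8451

68650/8451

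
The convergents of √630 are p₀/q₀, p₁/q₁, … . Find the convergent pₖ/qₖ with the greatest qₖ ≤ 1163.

√630 = [25; 10, 50, …] (period length 2).
Convergents:
  p_0/q_0 = 25/1
  p_1/q_1 = 251/10
  p_2/q_2 = 12575/501
  p_3/q_3 = 126001/5020
q_2 = 501 ≤ 1163 < 5020 = q_3, so the answer is 12575/501.

12575/501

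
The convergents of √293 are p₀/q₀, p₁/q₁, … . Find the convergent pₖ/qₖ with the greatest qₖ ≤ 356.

√293 = [17; 8, 1, 1, 8, 34, …] (period length 5).
Convergents:
  p_0/q_0 = 17/1
  p_1/q_1 = 137/8
  p_2/q_2 = 154/9
  p_3/q_3 = 291/17
  p_4/q_4 = 2482/145
  p_5/q_5 = 84679/4947
q_4 = 145 ≤ 356 < 4947 = q_5, so the answer is 2482/145.

2482/145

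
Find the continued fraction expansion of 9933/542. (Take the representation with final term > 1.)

9933 = 18×542 + 177
542 = 3×177 + 11
177 = 16×11 + 1
11 = 11×1 + 0  (stop)
So 9933/542 = [18; 3, 16, 11].

[18; 3, 16, 11]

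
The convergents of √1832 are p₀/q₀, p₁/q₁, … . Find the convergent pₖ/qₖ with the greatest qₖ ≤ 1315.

√1832 = [42; 1, 4, 21, 4, 1, 84, …] (period length 6).
Convergents:
  p_0/q_0 = 42/1
  p_1/q_1 = 43/1
  p_2/q_2 = 214/5
  p_3/q_3 = 4537/106
  p_4/q_4 = 18362/429
  p_5/q_5 = 22899/535
  p_6/q_6 = 1941878/45369
q_5 = 535 ≤ 1315 < 45369 = q_6, so the answer is 22899/535.

22899/535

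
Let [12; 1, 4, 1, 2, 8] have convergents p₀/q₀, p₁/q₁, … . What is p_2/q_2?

Using pₖ = aₖpₖ₋₁ + pₖ₋₂, qₖ = aₖqₖ₋₁ + qₖ₋₂ (with p₋₁=1, p₋₂=0, q₋₁=0, q₋₂=1):
  k=0: a=12, p=12, q=1
  k=1: a=1, p=13, q=1
  k=2: a=4, p=64, q=5

64/5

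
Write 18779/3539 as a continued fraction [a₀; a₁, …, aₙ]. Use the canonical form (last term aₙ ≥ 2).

18779 = 5*3539 + 1084
3539 = 3*1084 + 287
1084 = 3*287 + 223
287 = 1*223 + 64
223 = 3*64 + 31
64 = 2*31 + 2
31 = 15*2 + 1
2 = 2*1 + 0  (stop)
So 18779/3539 = [5; 3, 3, 1, 3, 2, 15, 2].

[5; 3, 3, 1, 3, 2, 15, 2]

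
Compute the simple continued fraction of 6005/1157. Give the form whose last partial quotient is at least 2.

6005 = 5·1157 + 220
1157 = 5·220 + 57
220 = 3·57 + 49
57 = 1·49 + 8
49 = 6·8 + 1
8 = 8·1 + 0  (stop)
So 6005/1157 = [5; 5, 3, 1, 6, 8].

[5; 5, 3, 1, 6, 8]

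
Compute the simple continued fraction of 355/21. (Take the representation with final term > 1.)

[16; 1, 9, 2]

355 = 16*21 + 19
21 = 1*19 + 2
19 = 9*2 + 1
2 = 2*1 + 0  (stop)
So 355/21 = [16; 1, 9, 2].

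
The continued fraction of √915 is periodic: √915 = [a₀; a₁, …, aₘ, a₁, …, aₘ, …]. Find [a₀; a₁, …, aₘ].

[30; 4, 60]

a₀ = ⌊√915⌋ = 30.
With m₀=0, d₀=1 and mₖ₊₁ = dₖaₖ − mₖ, dₖ₊₁ = (n − mₖ₊₁²)/dₖ, aₖ₊₁ = ⌊(a₀+mₖ₊₁)/dₖ₊₁⌋:
  k=1: m=30, d=15, a=4
  k=2: m=30, d=1, a=60
d=1 and a=2a₀=60 at k=2, so the next step gives (m, d) = (30, 15) again — its k=1 value — and the period has length 2.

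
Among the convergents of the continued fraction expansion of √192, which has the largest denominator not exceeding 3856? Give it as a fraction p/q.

18817/1358

√192 = [13; 1, 5, 1, 26, …] (period length 4).
Convergents:
  p_0/q_0 = 13/1
  p_1/q_1 = 14/1
  p_2/q_2 = 83/6
  p_3/q_3 = 97/7
  p_4/q_4 = 2605/188
  p_5/q_5 = 2702/195
  p_6/q_6 = 16115/1163
  p_7/q_7 = 18817/1358
  p_8/q_8 = 505357/36471
q_7 = 1358 ≤ 3856 < 36471 = q_8, so the answer is 18817/1358.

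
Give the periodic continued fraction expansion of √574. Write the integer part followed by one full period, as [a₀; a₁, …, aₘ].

[23; 1, 22, 1, 46]

a₀ = ⌊√574⌋ = 23.
With m₀=0, d₀=1 and mₖ₊₁ = dₖaₖ − mₖ, dₖ₊₁ = (n − mₖ₊₁²)/dₖ, aₖ₊₁ = ⌊(a₀+mₖ₊₁)/dₖ₊₁⌋:
  k=1: m=23, d=45, a=1
  k=2: m=22, d=2, a=22
  k=3: m=22, d=45, a=1
  k=4: m=23, d=1, a=46
d=1 and a=2a₀=46 at k=4, so the next step gives (m, d) = (23, 45) again — its k=1 value — and the period has length 4.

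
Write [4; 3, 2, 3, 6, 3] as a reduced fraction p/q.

2047/477

Using pₖ = aₖpₖ₋₁ + pₖ₋₂ and qₖ = aₖqₖ₋₁ + qₖ₋₂:
  k=0: a=4, p=4, q=1
  k=1: a=3, p=13, q=3
  k=2: a=2, p=30, q=7
  k=3: a=3, p=103, q=24
  k=4: a=6, p=648, q=151
  k=5: a=3, p=2047, q=477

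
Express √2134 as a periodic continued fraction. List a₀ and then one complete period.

a₀ = ⌊√2134⌋ = 46.

[46; 5, 8, 5, 92]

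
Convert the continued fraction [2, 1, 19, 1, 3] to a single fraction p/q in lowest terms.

Using pₖ = aₖpₖ₋₁ + pₖ₋₂ and qₖ = aₖqₖ₋₁ + qₖ₋₂:
  k=0: a=2, p=2, q=1
  k=1: a=1, p=3, q=1
  k=2: a=19, p=59, q=20
  k=3: a=1, p=62, q=21
  k=4: a=3, p=245, q=83

245/83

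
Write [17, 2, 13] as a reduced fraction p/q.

472/27

Using pₖ = aₖpₖ₋₁ + pₖ₋₂ and qₖ = aₖqₖ₋₁ + qₖ₋₂:
  k=0: a=17, p=17, q=1
  k=1: a=2, p=35, q=2
  k=2: a=13, p=472, q=27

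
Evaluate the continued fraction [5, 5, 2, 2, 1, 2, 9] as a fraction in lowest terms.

5003/965

Fold from the inside: start with 9/1.
  2 + 1/9 = 19/9
  1 + 9/19 = 28/19
  2 + 19/28 = 75/28
  2 + 28/75 = 178/75
  5 + 75/178 = 965/178
  5 + 178/965 = 5003/965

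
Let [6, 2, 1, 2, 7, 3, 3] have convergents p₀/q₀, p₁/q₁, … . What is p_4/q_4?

376/59

Using pₖ = aₖpₖ₋₁ + pₖ₋₂, qₖ = aₖqₖ₋₁ + qₖ₋₂ (with p₋₁=1, p₋₂=0, q₋₁=0, q₋₂=1):
  k=0: a=6, p=6, q=1
  k=1: a=2, p=13, q=2
  k=2: a=1, p=19, q=3
  k=3: a=2, p=51, q=8
  k=4: a=7, p=376, q=59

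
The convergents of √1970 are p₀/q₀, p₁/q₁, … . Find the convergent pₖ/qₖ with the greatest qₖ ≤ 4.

133/3

√1970 = [44; 2, 1, 1, 2, 88, …] (period length 5).
Convergents:
  p_0/q_0 = 44/1
  p_1/q_1 = 89/2
  p_2/q_2 = 133/3
  p_3/q_3 = 222/5
q_2 = 3 ≤ 4 < 5 = q_3, so the answer is 133/3.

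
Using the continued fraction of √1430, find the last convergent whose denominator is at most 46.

√1430 = [37; 1, 4, 2, 2, 2, 4, 1, 74, …] (period length 8).
Convergents:
  p_0/q_0 = 37/1
  p_1/q_1 = 38/1
  p_2/q_2 = 189/5
  p_3/q_3 = 416/11
  p_4/q_4 = 1021/27
  p_5/q_5 = 2458/65
q_4 = 27 ≤ 46 < 65 = q_5, so the answer is 1021/27.

1021/27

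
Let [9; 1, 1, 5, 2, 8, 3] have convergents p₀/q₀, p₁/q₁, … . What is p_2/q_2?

19/2

Using pₖ = aₖpₖ₋₁ + pₖ₋₂, qₖ = aₖqₖ₋₁ + qₖ₋₂ (with p₋₁=1, p₋₂=0, q₋₁=0, q₋₂=1):
  k=0: a=9, p=9, q=1
  k=1: a=1, p=10, q=1
  k=2: a=1, p=19, q=2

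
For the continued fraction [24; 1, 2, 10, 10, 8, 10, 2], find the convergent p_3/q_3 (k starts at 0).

765/31

Using pₖ = aₖpₖ₋₁ + pₖ₋₂, qₖ = aₖqₖ₋₁ + qₖ₋₂ (with p₋₁=1, p₋₂=0, q₋₁=0, q₋₂=1):
  k=0: a=24, p=24, q=1
  k=1: a=1, p=25, q=1
  k=2: a=2, p=74, q=3
  k=3: a=10, p=765, q=31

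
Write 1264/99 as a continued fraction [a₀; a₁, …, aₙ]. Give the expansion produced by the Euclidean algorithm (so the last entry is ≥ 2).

1264 = 12×99 + 76
99 = 1×76 + 23
76 = 3×23 + 7
23 = 3×7 + 2
7 = 3×2 + 1
2 = 2×1 + 0  (stop)
So 1264/99 = [12; 1, 3, 3, 3, 2].

[12; 1, 3, 3, 3, 2]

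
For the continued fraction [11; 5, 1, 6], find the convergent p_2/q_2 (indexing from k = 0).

67/6

Using pₖ = aₖpₖ₋₁ + pₖ₋₂, qₖ = aₖqₖ₋₁ + qₖ₋₂ (with p₋₁=1, p₋₂=0, q₋₁=0, q₋₂=1):
  k=0: a=11, p=11, q=1
  k=1: a=5, p=56, q=5
  k=2: a=1, p=67, q=6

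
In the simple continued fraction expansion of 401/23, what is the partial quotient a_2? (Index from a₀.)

3

401 = 17·23 + 10   →  a_0 = 17
23 = 2·10 + 3   →  a_1 = 2
10 = 3·3 + 1   →  a_2 = 3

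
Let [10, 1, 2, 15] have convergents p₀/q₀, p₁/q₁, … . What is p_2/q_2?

Using pₖ = aₖpₖ₋₁ + pₖ₋₂, qₖ = aₖqₖ₋₁ + qₖ₋₂ (with p₋₁=1, p₋₂=0, q₋₁=0, q₋₂=1):
  k=0: a=10, p=10, q=1
  k=1: a=1, p=11, q=1
  k=2: a=2, p=32, q=3

32/3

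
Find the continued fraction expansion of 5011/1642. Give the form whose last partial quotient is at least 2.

5011 = 3×1642 + 85
1642 = 19×85 + 27
85 = 3×27 + 4
27 = 6×4 + 3
4 = 1×3 + 1
3 = 3×1 + 0  (stop)
So 5011/1642 = [3; 19, 3, 6, 1, 3].

[3; 19, 3, 6, 1, 3]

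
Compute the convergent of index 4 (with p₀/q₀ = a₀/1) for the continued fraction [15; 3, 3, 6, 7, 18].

Using pₖ = aₖpₖ₋₁ + pₖ₋₂, qₖ = aₖqₖ₋₁ + qₖ₋₂ (with p₋₁=1, p₋₂=0, q₋₁=0, q₋₂=1):
  k=0: a=15, p=15, q=1
  k=1: a=3, p=46, q=3
  k=2: a=3, p=153, q=10
  k=3: a=6, p=964, q=63
  k=4: a=7, p=6901, q=451

6901/451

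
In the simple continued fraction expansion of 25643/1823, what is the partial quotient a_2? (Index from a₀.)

25643 = 14·1823 + 121   →  a_0 = 14
1823 = 15·121 + 8   →  a_1 = 15
121 = 15·8 + 1   →  a_2 = 15

15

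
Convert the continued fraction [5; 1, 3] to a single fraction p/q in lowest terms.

Fold from the inside: start with 3/1.
  1 + 1/3 = 4/3
  5 + 3/4 = 23/4

23/4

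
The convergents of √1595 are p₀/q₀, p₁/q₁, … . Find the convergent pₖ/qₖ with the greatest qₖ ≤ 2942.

51080/1279

√1595 = [39; 1, 14, 1, 78, …] (period length 4).
Convergents:
  p_0/q_0 = 39/1
  p_1/q_1 = 40/1
  p_2/q_2 = 599/15
  p_3/q_3 = 639/16
  p_4/q_4 = 50441/1263
  p_5/q_5 = 51080/1279
  p_6/q_6 = 765561/19169
q_5 = 1279 ≤ 2942 < 19169 = q_6, so the answer is 51080/1279.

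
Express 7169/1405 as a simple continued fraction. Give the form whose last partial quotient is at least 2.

7169 = 5·1405 + 144
1405 = 9·144 + 109
144 = 1·109 + 35
109 = 3·35 + 4
35 = 8·4 + 3
4 = 1·3 + 1
3 = 3·1 + 0  (stop)
So 7169/1405 = [5; 9, 1, 3, 8, 1, 3].

[5; 9, 1, 3, 8, 1, 3]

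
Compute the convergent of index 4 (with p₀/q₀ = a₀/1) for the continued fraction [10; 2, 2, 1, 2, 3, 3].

198/19

Using pₖ = aₖpₖ₋₁ + pₖ₋₂, qₖ = aₖqₖ₋₁ + qₖ₋₂ (with p₋₁=1, p₋₂=0, q₋₁=0, q₋₂=1):
  k=0: a=10, p=10, q=1
  k=1: a=2, p=21, q=2
  k=2: a=2, p=52, q=5
  k=3: a=1, p=73, q=7
  k=4: a=2, p=198, q=19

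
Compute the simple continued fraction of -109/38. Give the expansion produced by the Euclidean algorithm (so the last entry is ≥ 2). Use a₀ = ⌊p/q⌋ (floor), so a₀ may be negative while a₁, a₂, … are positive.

-109 = -3*38 + 5
38 = 7*5 + 3
5 = 1*3 + 2
3 = 1*2 + 1
2 = 2*1 + 0  (stop)
So -109/38 = [-3; 7, 1, 1, 2].

[-3; 7, 1, 1, 2]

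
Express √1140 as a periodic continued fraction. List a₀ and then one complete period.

a₀ = ⌊√1140⌋ = 33.
With m₀=0, d₀=1 and mₖ₊₁ = dₖaₖ − mₖ, dₖ₊₁ = (n − mₖ₊₁²)/dₖ, aₖ₊₁ = ⌊(a₀+mₖ₊₁)/dₖ₊₁⌋:
  k=1: m=33, d=51, a=1
  k=2: m=18, d=16, a=3
  k=3: m=30, d=15, a=4
  k=4: m=30, d=16, a=3
  k=5: m=18, d=51, a=1
  k=6: m=33, d=1, a=66
d=1 and a=2a₀=66 at k=6, so the next step gives (m, d) = (33, 51) again — its k=1 value — and the period has length 6.

[33; 1, 3, 4, 3, 1, 66]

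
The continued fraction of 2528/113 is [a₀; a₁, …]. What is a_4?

4

2528 = 22·113 + 42   →  a_0 = 22
113 = 2·42 + 29   →  a_1 = 2
42 = 1·29 + 13   →  a_2 = 1
29 = 2·13 + 3   →  a_3 = 2
13 = 4·3 + 1   →  a_4 = 4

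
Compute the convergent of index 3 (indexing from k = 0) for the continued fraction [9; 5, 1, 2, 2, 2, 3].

156/17

Using pₖ = aₖpₖ₋₁ + pₖ₋₂, qₖ = aₖqₖ₋₁ + qₖ₋₂ (with p₋₁=1, p₋₂=0, q₋₁=0, q₋₂=1):
  k=0: a=9, p=9, q=1
  k=1: a=5, p=46, q=5
  k=2: a=1, p=55, q=6
  k=3: a=2, p=156, q=17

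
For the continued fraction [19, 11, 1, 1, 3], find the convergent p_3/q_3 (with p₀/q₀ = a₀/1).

439/23

Using pₖ = aₖpₖ₋₁ + pₖ₋₂, qₖ = aₖqₖ₋₁ + qₖ₋₂ (with p₋₁=1, p₋₂=0, q₋₁=0, q₋₂=1):
  k=0: a=19, p=19, q=1
  k=1: a=11, p=210, q=11
  k=2: a=1, p=229, q=12
  k=3: a=1, p=439, q=23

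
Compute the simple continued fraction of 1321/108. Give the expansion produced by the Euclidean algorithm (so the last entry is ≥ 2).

1321 = 12*108 + 25
108 = 4*25 + 8
25 = 3*8 + 1
8 = 8*1 + 0  (stop)
So 1321/108 = [12; 4, 3, 8].

[12; 4, 3, 8]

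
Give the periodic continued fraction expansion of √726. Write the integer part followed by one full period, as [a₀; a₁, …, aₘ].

a₀ = ⌊√726⌋ = 26.
With m₀=0, d₀=1 and mₖ₊₁ = dₖaₖ − mₖ, dₖ₊₁ = (n − mₖ₊₁²)/dₖ, aₖ₊₁ = ⌊(a₀+mₖ₊₁)/dₖ₊₁⌋:
  k=1: m=26, d=50, a=1
  k=2: m=24, d=3, a=16
  k=3: m=24, d=50, a=1
  k=4: m=26, d=1, a=52
d=1 and a=2a₀=52 at k=4, so the next step gives (m, d) = (26, 50) again — its k=1 value — and the period has length 4.

[26; 1, 16, 1, 52]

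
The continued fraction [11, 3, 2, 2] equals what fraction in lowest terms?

Fold from the inside: start with 2/1.
  2 + 1/2 = 5/2
  3 + 2/5 = 17/5
  11 + 5/17 = 192/17

192/17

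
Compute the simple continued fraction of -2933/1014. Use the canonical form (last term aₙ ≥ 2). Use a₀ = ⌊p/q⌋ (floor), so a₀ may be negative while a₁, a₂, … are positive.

[-3; 9, 3, 3, 3, 3]

-2933 = -3·1014 + 109
1014 = 9·109 + 33
109 = 3·33 + 10
33 = 3·10 + 3
10 = 3·3 + 1
3 = 3·1 + 0  (stop)
So -2933/1014 = [-3; 9, 3, 3, 3, 3].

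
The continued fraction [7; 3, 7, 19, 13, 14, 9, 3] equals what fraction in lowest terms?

15970798/2182313

Using pₖ = aₖpₖ₋₁ + pₖ₋₂ and qₖ = aₖqₖ₋₁ + qₖ₋₂:
  k=0: a=7, p=7, q=1
  k=1: a=3, p=22, q=3
  k=2: a=7, p=161, q=22
  k=3: a=19, p=3081, q=421
  k=4: a=13, p=40214, q=5495
  k=5: a=14, p=566077, q=77351
  k=6: a=9, p=5134907, q=701654
  k=7: a=3, p=15970798, q=2182313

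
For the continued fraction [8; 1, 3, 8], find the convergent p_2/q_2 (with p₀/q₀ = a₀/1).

Using pₖ = aₖpₖ₋₁ + pₖ₋₂, qₖ = aₖqₖ₋₁ + qₖ₋₂ (with p₋₁=1, p₋₂=0, q₋₁=0, q₋₂=1):
  k=0: a=8, p=8, q=1
  k=1: a=1, p=9, q=1
  k=2: a=3, p=35, q=4

35/4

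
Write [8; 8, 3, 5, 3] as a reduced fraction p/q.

3443/424

Fold from the inside: start with 3/1.
  5 + 1/3 = 16/3
  3 + 3/16 = 51/16
  8 + 16/51 = 424/51
  8 + 51/424 = 3443/424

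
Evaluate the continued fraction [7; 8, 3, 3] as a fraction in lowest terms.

Fold from the inside: start with 3/1.
  3 + 1/3 = 10/3
  8 + 3/10 = 83/10
  7 + 10/83 = 591/83

591/83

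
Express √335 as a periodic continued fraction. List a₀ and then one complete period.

a₀ = ⌊√335⌋ = 18.
With m₀=0, d₀=1 and mₖ₊₁ = dₖaₖ − mₖ, dₖ₊₁ = (n − mₖ₊₁²)/dₖ, aₖ₊₁ = ⌊(a₀+mₖ₊₁)/dₖ₊₁⌋:
  k=1: m=18, d=11, a=3
  k=2: m=15, d=10, a=3
  k=3: m=15, d=11, a=3
  k=4: m=18, d=1, a=36
d=1 and a=2a₀=36 at k=4, so the next step gives (m, d) = (18, 11) again — its k=1 value — and the period has length 4.

[18; 3, 3, 3, 36]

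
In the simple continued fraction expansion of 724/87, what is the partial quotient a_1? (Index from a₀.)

3

724 = 8·87 + 28   →  a_0 = 8
87 = 3·28 + 3   →  a_1 = 3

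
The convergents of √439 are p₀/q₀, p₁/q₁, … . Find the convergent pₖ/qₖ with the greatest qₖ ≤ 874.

√439 = [20; 1, 19, 1, 40, …] (period length 4).
Convergents:
  p_0/q_0 = 20/1
  p_1/q_1 = 21/1
  p_2/q_2 = 419/20
  p_3/q_3 = 440/21
  p_4/q_4 = 18019/860
  p_5/q_5 = 18459/881
q_4 = 860 ≤ 874 < 881 = q_5, so the answer is 18019/860.

18019/860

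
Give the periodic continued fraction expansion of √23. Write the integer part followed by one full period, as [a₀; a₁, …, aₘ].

a₀ = ⌊√23⌋ = 4.
With m₀=0, d₀=1 and mₖ₊₁ = dₖaₖ − mₖ, dₖ₊₁ = (n − mₖ₊₁²)/dₖ, aₖ₊₁ = ⌊(a₀+mₖ₊₁)/dₖ₊₁⌋:
  k=1: m=4, d=7, a=1
  k=2: m=3, d=2, a=3
  k=3: m=3, d=7, a=1
  k=4: m=4, d=1, a=8
d=1 and a=2a₀=8 at k=4, so the next step gives (m, d) = (4, 7) again — its k=1 value — and the period has length 4.

[4; 1, 3, 1, 8]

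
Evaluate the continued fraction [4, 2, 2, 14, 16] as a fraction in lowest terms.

Fold from the inside: start with 16/1.
  14 + 1/16 = 225/16
  2 + 16/225 = 466/225
  2 + 225/466 = 1157/466
  4 + 466/1157 = 5094/1157

5094/1157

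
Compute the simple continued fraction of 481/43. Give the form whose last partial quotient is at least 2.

[11; 5, 2, 1, 2]

481 = 11*43 + 8
43 = 5*8 + 3
8 = 2*3 + 2
3 = 1*2 + 1
2 = 2*1 + 0  (stop)
So 481/43 = [11; 5, 2, 1, 2].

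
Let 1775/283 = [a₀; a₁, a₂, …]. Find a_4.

12

1775 = 6·283 + 77   →  a_0 = 6
283 = 3·77 + 52   →  a_1 = 3
77 = 1·52 + 25   →  a_2 = 1
52 = 2·25 + 2   →  a_3 = 2
25 = 12·2 + 1   →  a_4 = 12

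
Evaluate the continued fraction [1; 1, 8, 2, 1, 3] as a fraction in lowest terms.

195/103

Fold from the inside: start with 3/1.
  1 + 1/3 = 4/3
  2 + 3/4 = 11/4
  8 + 4/11 = 92/11
  1 + 11/92 = 103/92
  1 + 92/103 = 195/103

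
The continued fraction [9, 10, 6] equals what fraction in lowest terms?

555/61

Fold from the inside: start with 6/1.
  10 + 1/6 = 61/6
  9 + 6/61 = 555/61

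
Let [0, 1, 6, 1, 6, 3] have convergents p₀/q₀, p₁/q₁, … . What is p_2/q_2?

6/7

Using pₖ = aₖpₖ₋₁ + pₖ₋₂, qₖ = aₖqₖ₋₁ + qₖ₋₂ (with p₋₁=1, p₋₂=0, q₋₁=0, q₋₂=1):
  k=0: a=0, p=0, q=1
  k=1: a=1, p=1, q=1
  k=2: a=6, p=6, q=7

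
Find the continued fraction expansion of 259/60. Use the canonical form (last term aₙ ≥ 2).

[4; 3, 6, 3]

259 = 4*60 + 19
60 = 3*19 + 3
19 = 6*3 + 1
3 = 3*1 + 0  (stop)
So 259/60 = [4; 3, 6, 3].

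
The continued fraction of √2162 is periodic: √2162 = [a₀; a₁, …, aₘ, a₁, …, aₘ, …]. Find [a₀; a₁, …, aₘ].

[46; 2, 92]

a₀ = ⌊√2162⌋ = 46.
With m₀=0, d₀=1 and mₖ₊₁ = dₖaₖ − mₖ, dₖ₊₁ = (n − mₖ₊₁²)/dₖ, aₖ₊₁ = ⌊(a₀+mₖ₊₁)/dₖ₊₁⌋:
  k=1: m=46, d=46, a=2
  k=2: m=46, d=1, a=92
d=1 and a=2a₀=92 at k=2, so the next step gives (m, d) = (46, 46) again — its k=1 value — and the period has length 2.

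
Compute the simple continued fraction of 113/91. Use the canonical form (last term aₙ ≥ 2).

113 = 1·91 + 22
91 = 4·22 + 3
22 = 7·3 + 1
3 = 3·1 + 0  (stop)
So 113/91 = [1; 4, 7, 3].

[1; 4, 7, 3]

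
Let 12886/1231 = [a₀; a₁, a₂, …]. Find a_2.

12886 = 10·1231 + 576   →  a_0 = 10
1231 = 2·576 + 79   →  a_1 = 2
576 = 7·79 + 23   →  a_2 = 7

7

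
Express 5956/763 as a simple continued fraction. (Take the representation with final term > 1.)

5956 = 7×763 + 615
763 = 1×615 + 148
615 = 4×148 + 23
148 = 6×23 + 10
23 = 2×10 + 3
10 = 3×3 + 1
3 = 3×1 + 0  (stop)
So 5956/763 = [7; 1, 4, 6, 2, 3, 3].

[7; 1, 4, 6, 2, 3, 3]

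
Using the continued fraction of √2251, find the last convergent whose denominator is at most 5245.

√2251 = [47; 2, 4, 47, 4, 2, 94, …] (period length 6).
Convergents:
  p_0/q_0 = 47/1
  p_1/q_1 = 95/2
  p_2/q_2 = 427/9
  p_3/q_3 = 20164/425
  p_4/q_4 = 81083/1709
  p_5/q_5 = 182330/3843
  p_6/q_6 = 17220103/362951
q_5 = 3843 ≤ 5245 < 362951 = q_6, so the answer is 182330/3843.

182330/3843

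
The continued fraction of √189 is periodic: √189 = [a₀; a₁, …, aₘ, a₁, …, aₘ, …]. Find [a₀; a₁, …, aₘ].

[13; 1, 2, 1, 26]

a₀ = ⌊√189⌋ = 13.
With m₀=0, d₀=1 and mₖ₊₁ = dₖaₖ − mₖ, dₖ₊₁ = (n − mₖ₊₁²)/dₖ, aₖ₊₁ = ⌊(a₀+mₖ₊₁)/dₖ₊₁⌋:
  k=1: m=13, d=20, a=1
  k=2: m=7, d=7, a=2
  k=3: m=7, d=20, a=1
  k=4: m=13, d=1, a=26
d=1 and a=2a₀=26 at k=4, so the next step gives (m, d) = (13, 20) again — its k=1 value — and the period has length 4.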